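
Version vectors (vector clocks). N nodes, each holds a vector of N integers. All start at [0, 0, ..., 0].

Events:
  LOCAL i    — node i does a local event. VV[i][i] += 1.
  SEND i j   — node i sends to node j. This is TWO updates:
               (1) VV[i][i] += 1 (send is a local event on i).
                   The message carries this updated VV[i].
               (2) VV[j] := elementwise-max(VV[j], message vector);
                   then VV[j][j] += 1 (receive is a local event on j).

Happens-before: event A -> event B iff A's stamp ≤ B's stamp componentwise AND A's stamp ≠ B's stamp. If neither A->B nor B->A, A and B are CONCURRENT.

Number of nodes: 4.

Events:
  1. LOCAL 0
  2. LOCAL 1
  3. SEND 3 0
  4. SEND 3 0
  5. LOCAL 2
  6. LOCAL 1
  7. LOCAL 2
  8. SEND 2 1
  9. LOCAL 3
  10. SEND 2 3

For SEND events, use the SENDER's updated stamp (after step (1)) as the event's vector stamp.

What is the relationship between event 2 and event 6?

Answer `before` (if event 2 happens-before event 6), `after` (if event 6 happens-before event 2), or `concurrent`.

Initial: VV[0]=[0, 0, 0, 0]
Initial: VV[1]=[0, 0, 0, 0]
Initial: VV[2]=[0, 0, 0, 0]
Initial: VV[3]=[0, 0, 0, 0]
Event 1: LOCAL 0: VV[0][0]++ -> VV[0]=[1, 0, 0, 0]
Event 2: LOCAL 1: VV[1][1]++ -> VV[1]=[0, 1, 0, 0]
Event 3: SEND 3->0: VV[3][3]++ -> VV[3]=[0, 0, 0, 1], msg_vec=[0, 0, 0, 1]; VV[0]=max(VV[0],msg_vec) then VV[0][0]++ -> VV[0]=[2, 0, 0, 1]
Event 4: SEND 3->0: VV[3][3]++ -> VV[3]=[0, 0, 0, 2], msg_vec=[0, 0, 0, 2]; VV[0]=max(VV[0],msg_vec) then VV[0][0]++ -> VV[0]=[3, 0, 0, 2]
Event 5: LOCAL 2: VV[2][2]++ -> VV[2]=[0, 0, 1, 0]
Event 6: LOCAL 1: VV[1][1]++ -> VV[1]=[0, 2, 0, 0]
Event 7: LOCAL 2: VV[2][2]++ -> VV[2]=[0, 0, 2, 0]
Event 8: SEND 2->1: VV[2][2]++ -> VV[2]=[0, 0, 3, 0], msg_vec=[0, 0, 3, 0]; VV[1]=max(VV[1],msg_vec) then VV[1][1]++ -> VV[1]=[0, 3, 3, 0]
Event 9: LOCAL 3: VV[3][3]++ -> VV[3]=[0, 0, 0, 3]
Event 10: SEND 2->3: VV[2][2]++ -> VV[2]=[0, 0, 4, 0], msg_vec=[0, 0, 4, 0]; VV[3]=max(VV[3],msg_vec) then VV[3][3]++ -> VV[3]=[0, 0, 4, 4]
Event 2 stamp: [0, 1, 0, 0]
Event 6 stamp: [0, 2, 0, 0]
[0, 1, 0, 0] <= [0, 2, 0, 0]? True
[0, 2, 0, 0] <= [0, 1, 0, 0]? False
Relation: before

Answer: before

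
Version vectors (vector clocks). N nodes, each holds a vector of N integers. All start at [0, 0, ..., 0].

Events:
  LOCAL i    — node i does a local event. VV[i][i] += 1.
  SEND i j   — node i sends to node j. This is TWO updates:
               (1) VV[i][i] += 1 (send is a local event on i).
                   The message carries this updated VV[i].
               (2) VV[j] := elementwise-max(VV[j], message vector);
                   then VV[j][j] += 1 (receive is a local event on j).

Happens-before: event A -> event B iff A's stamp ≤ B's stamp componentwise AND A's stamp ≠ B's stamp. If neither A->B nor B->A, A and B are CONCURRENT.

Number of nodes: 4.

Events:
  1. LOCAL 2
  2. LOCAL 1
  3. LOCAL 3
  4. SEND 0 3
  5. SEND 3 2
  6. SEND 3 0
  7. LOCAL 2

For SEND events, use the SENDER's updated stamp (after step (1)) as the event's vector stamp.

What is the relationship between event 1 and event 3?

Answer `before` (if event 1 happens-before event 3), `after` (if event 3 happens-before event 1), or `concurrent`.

Answer: concurrent

Derivation:
Initial: VV[0]=[0, 0, 0, 0]
Initial: VV[1]=[0, 0, 0, 0]
Initial: VV[2]=[0, 0, 0, 0]
Initial: VV[3]=[0, 0, 0, 0]
Event 1: LOCAL 2: VV[2][2]++ -> VV[2]=[0, 0, 1, 0]
Event 2: LOCAL 1: VV[1][1]++ -> VV[1]=[0, 1, 0, 0]
Event 3: LOCAL 3: VV[3][3]++ -> VV[3]=[0, 0, 0, 1]
Event 4: SEND 0->3: VV[0][0]++ -> VV[0]=[1, 0, 0, 0], msg_vec=[1, 0, 0, 0]; VV[3]=max(VV[3],msg_vec) then VV[3][3]++ -> VV[3]=[1, 0, 0, 2]
Event 5: SEND 3->2: VV[3][3]++ -> VV[3]=[1, 0, 0, 3], msg_vec=[1, 0, 0, 3]; VV[2]=max(VV[2],msg_vec) then VV[2][2]++ -> VV[2]=[1, 0, 2, 3]
Event 6: SEND 3->0: VV[3][3]++ -> VV[3]=[1, 0, 0, 4], msg_vec=[1, 0, 0, 4]; VV[0]=max(VV[0],msg_vec) then VV[0][0]++ -> VV[0]=[2, 0, 0, 4]
Event 7: LOCAL 2: VV[2][2]++ -> VV[2]=[1, 0, 3, 3]
Event 1 stamp: [0, 0, 1, 0]
Event 3 stamp: [0, 0, 0, 1]
[0, 0, 1, 0] <= [0, 0, 0, 1]? False
[0, 0, 0, 1] <= [0, 0, 1, 0]? False
Relation: concurrent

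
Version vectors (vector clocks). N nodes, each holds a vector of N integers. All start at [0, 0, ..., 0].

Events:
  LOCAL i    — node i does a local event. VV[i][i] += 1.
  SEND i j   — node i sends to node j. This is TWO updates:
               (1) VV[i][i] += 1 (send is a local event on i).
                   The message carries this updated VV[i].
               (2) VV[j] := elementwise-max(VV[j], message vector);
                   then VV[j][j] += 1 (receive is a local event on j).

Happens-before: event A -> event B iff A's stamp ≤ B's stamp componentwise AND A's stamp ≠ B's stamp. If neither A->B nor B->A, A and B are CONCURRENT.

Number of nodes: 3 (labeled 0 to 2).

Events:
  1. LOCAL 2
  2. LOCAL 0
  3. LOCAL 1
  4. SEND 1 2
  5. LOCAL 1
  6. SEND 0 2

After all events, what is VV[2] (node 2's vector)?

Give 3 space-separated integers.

Answer: 2 2 3

Derivation:
Initial: VV[0]=[0, 0, 0]
Initial: VV[1]=[0, 0, 0]
Initial: VV[2]=[0, 0, 0]
Event 1: LOCAL 2: VV[2][2]++ -> VV[2]=[0, 0, 1]
Event 2: LOCAL 0: VV[0][0]++ -> VV[0]=[1, 0, 0]
Event 3: LOCAL 1: VV[1][1]++ -> VV[1]=[0, 1, 0]
Event 4: SEND 1->2: VV[1][1]++ -> VV[1]=[0, 2, 0], msg_vec=[0, 2, 0]; VV[2]=max(VV[2],msg_vec) then VV[2][2]++ -> VV[2]=[0, 2, 2]
Event 5: LOCAL 1: VV[1][1]++ -> VV[1]=[0, 3, 0]
Event 6: SEND 0->2: VV[0][0]++ -> VV[0]=[2, 0, 0], msg_vec=[2, 0, 0]; VV[2]=max(VV[2],msg_vec) then VV[2][2]++ -> VV[2]=[2, 2, 3]
Final vectors: VV[0]=[2, 0, 0]; VV[1]=[0, 3, 0]; VV[2]=[2, 2, 3]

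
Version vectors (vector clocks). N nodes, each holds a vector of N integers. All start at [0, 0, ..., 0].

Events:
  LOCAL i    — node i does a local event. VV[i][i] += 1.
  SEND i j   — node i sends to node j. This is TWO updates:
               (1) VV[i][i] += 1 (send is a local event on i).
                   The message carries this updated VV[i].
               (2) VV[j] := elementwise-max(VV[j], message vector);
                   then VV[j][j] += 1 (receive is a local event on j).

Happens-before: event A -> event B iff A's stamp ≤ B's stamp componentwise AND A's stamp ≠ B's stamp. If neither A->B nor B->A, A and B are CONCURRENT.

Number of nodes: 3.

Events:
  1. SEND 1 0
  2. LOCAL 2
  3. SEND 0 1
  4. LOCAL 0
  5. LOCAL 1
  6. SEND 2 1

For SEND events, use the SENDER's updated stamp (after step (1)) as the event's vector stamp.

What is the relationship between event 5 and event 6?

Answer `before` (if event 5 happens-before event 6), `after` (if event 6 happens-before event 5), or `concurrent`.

Answer: concurrent

Derivation:
Initial: VV[0]=[0, 0, 0]
Initial: VV[1]=[0, 0, 0]
Initial: VV[2]=[0, 0, 0]
Event 1: SEND 1->0: VV[1][1]++ -> VV[1]=[0, 1, 0], msg_vec=[0, 1, 0]; VV[0]=max(VV[0],msg_vec) then VV[0][0]++ -> VV[0]=[1, 1, 0]
Event 2: LOCAL 2: VV[2][2]++ -> VV[2]=[0, 0, 1]
Event 3: SEND 0->1: VV[0][0]++ -> VV[0]=[2, 1, 0], msg_vec=[2, 1, 0]; VV[1]=max(VV[1],msg_vec) then VV[1][1]++ -> VV[1]=[2, 2, 0]
Event 4: LOCAL 0: VV[0][0]++ -> VV[0]=[3, 1, 0]
Event 5: LOCAL 1: VV[1][1]++ -> VV[1]=[2, 3, 0]
Event 6: SEND 2->1: VV[2][2]++ -> VV[2]=[0, 0, 2], msg_vec=[0, 0, 2]; VV[1]=max(VV[1],msg_vec) then VV[1][1]++ -> VV[1]=[2, 4, 2]
Event 5 stamp: [2, 3, 0]
Event 6 stamp: [0, 0, 2]
[2, 3, 0] <= [0, 0, 2]? False
[0, 0, 2] <= [2, 3, 0]? False
Relation: concurrent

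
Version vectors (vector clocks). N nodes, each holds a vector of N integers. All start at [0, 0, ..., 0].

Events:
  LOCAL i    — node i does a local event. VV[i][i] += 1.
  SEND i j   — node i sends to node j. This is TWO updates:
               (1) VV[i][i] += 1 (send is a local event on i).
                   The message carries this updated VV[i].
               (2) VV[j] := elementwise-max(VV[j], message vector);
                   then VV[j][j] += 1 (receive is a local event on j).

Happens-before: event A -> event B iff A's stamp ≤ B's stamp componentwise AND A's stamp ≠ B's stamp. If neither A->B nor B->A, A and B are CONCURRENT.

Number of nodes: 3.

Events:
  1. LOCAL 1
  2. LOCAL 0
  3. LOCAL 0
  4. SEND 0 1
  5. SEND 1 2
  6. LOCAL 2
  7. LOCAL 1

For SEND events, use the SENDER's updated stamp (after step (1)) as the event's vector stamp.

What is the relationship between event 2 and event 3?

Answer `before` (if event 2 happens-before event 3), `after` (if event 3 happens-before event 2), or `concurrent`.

Initial: VV[0]=[0, 0, 0]
Initial: VV[1]=[0, 0, 0]
Initial: VV[2]=[0, 0, 0]
Event 1: LOCAL 1: VV[1][1]++ -> VV[1]=[0, 1, 0]
Event 2: LOCAL 0: VV[0][0]++ -> VV[0]=[1, 0, 0]
Event 3: LOCAL 0: VV[0][0]++ -> VV[0]=[2, 0, 0]
Event 4: SEND 0->1: VV[0][0]++ -> VV[0]=[3, 0, 0], msg_vec=[3, 0, 0]; VV[1]=max(VV[1],msg_vec) then VV[1][1]++ -> VV[1]=[3, 2, 0]
Event 5: SEND 1->2: VV[1][1]++ -> VV[1]=[3, 3, 0], msg_vec=[3, 3, 0]; VV[2]=max(VV[2],msg_vec) then VV[2][2]++ -> VV[2]=[3, 3, 1]
Event 6: LOCAL 2: VV[2][2]++ -> VV[2]=[3, 3, 2]
Event 7: LOCAL 1: VV[1][1]++ -> VV[1]=[3, 4, 0]
Event 2 stamp: [1, 0, 0]
Event 3 stamp: [2, 0, 0]
[1, 0, 0] <= [2, 0, 0]? True
[2, 0, 0] <= [1, 0, 0]? False
Relation: before

Answer: before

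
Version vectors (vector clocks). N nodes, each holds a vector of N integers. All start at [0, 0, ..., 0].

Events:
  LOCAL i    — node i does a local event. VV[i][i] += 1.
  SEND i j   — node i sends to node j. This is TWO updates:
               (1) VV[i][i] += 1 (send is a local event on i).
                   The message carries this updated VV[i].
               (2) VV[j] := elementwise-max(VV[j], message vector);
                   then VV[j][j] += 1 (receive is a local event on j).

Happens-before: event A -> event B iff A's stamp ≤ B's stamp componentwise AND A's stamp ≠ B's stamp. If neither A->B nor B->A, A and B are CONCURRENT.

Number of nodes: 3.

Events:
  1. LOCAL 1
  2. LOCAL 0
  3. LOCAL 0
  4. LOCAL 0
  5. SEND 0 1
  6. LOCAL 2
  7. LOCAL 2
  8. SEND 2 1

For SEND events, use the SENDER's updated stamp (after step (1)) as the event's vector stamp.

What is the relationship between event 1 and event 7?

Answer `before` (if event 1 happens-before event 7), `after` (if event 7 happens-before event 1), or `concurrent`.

Answer: concurrent

Derivation:
Initial: VV[0]=[0, 0, 0]
Initial: VV[1]=[0, 0, 0]
Initial: VV[2]=[0, 0, 0]
Event 1: LOCAL 1: VV[1][1]++ -> VV[1]=[0, 1, 0]
Event 2: LOCAL 0: VV[0][0]++ -> VV[0]=[1, 0, 0]
Event 3: LOCAL 0: VV[0][0]++ -> VV[0]=[2, 0, 0]
Event 4: LOCAL 0: VV[0][0]++ -> VV[0]=[3, 0, 0]
Event 5: SEND 0->1: VV[0][0]++ -> VV[0]=[4, 0, 0], msg_vec=[4, 0, 0]; VV[1]=max(VV[1],msg_vec) then VV[1][1]++ -> VV[1]=[4, 2, 0]
Event 6: LOCAL 2: VV[2][2]++ -> VV[2]=[0, 0, 1]
Event 7: LOCAL 2: VV[2][2]++ -> VV[2]=[0, 0, 2]
Event 8: SEND 2->1: VV[2][2]++ -> VV[2]=[0, 0, 3], msg_vec=[0, 0, 3]; VV[1]=max(VV[1],msg_vec) then VV[1][1]++ -> VV[1]=[4, 3, 3]
Event 1 stamp: [0, 1, 0]
Event 7 stamp: [0, 0, 2]
[0, 1, 0] <= [0, 0, 2]? False
[0, 0, 2] <= [0, 1, 0]? False
Relation: concurrent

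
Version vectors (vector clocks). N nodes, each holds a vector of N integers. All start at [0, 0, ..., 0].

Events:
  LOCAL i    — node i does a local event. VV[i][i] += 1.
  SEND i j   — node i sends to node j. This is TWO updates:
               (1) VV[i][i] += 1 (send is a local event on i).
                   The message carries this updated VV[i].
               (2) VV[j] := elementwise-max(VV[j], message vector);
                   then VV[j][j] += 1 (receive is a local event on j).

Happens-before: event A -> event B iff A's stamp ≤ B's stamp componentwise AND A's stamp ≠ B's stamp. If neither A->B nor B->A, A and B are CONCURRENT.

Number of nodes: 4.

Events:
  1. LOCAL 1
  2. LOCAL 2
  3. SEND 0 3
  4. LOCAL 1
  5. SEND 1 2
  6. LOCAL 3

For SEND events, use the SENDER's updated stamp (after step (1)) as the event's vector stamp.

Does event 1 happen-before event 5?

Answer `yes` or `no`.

Answer: yes

Derivation:
Initial: VV[0]=[0, 0, 0, 0]
Initial: VV[1]=[0, 0, 0, 0]
Initial: VV[2]=[0, 0, 0, 0]
Initial: VV[3]=[0, 0, 0, 0]
Event 1: LOCAL 1: VV[1][1]++ -> VV[1]=[0, 1, 0, 0]
Event 2: LOCAL 2: VV[2][2]++ -> VV[2]=[0, 0, 1, 0]
Event 3: SEND 0->3: VV[0][0]++ -> VV[0]=[1, 0, 0, 0], msg_vec=[1, 0, 0, 0]; VV[3]=max(VV[3],msg_vec) then VV[3][3]++ -> VV[3]=[1, 0, 0, 1]
Event 4: LOCAL 1: VV[1][1]++ -> VV[1]=[0, 2, 0, 0]
Event 5: SEND 1->2: VV[1][1]++ -> VV[1]=[0, 3, 0, 0], msg_vec=[0, 3, 0, 0]; VV[2]=max(VV[2],msg_vec) then VV[2][2]++ -> VV[2]=[0, 3, 2, 0]
Event 6: LOCAL 3: VV[3][3]++ -> VV[3]=[1, 0, 0, 2]
Event 1 stamp: [0, 1, 0, 0]
Event 5 stamp: [0, 3, 0, 0]
[0, 1, 0, 0] <= [0, 3, 0, 0]? True. Equal? False. Happens-before: True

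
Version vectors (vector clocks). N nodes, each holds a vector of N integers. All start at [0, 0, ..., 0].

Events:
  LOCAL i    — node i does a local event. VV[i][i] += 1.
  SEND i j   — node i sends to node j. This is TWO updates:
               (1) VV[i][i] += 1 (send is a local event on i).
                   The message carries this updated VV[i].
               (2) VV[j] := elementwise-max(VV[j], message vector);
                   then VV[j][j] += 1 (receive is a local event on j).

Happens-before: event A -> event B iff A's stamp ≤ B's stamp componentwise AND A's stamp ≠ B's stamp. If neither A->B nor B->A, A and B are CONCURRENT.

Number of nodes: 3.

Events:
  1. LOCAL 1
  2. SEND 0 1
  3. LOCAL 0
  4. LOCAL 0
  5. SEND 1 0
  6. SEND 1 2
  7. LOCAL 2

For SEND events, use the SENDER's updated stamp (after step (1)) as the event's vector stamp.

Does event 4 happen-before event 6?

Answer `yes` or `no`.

Answer: no

Derivation:
Initial: VV[0]=[0, 0, 0]
Initial: VV[1]=[0, 0, 0]
Initial: VV[2]=[0, 0, 0]
Event 1: LOCAL 1: VV[1][1]++ -> VV[1]=[0, 1, 0]
Event 2: SEND 0->1: VV[0][0]++ -> VV[0]=[1, 0, 0], msg_vec=[1, 0, 0]; VV[1]=max(VV[1],msg_vec) then VV[1][1]++ -> VV[1]=[1, 2, 0]
Event 3: LOCAL 0: VV[0][0]++ -> VV[0]=[2, 0, 0]
Event 4: LOCAL 0: VV[0][0]++ -> VV[0]=[3, 0, 0]
Event 5: SEND 1->0: VV[1][1]++ -> VV[1]=[1, 3, 0], msg_vec=[1, 3, 0]; VV[0]=max(VV[0],msg_vec) then VV[0][0]++ -> VV[0]=[4, 3, 0]
Event 6: SEND 1->2: VV[1][1]++ -> VV[1]=[1, 4, 0], msg_vec=[1, 4, 0]; VV[2]=max(VV[2],msg_vec) then VV[2][2]++ -> VV[2]=[1, 4, 1]
Event 7: LOCAL 2: VV[2][2]++ -> VV[2]=[1, 4, 2]
Event 4 stamp: [3, 0, 0]
Event 6 stamp: [1, 4, 0]
[3, 0, 0] <= [1, 4, 0]? False. Equal? False. Happens-before: False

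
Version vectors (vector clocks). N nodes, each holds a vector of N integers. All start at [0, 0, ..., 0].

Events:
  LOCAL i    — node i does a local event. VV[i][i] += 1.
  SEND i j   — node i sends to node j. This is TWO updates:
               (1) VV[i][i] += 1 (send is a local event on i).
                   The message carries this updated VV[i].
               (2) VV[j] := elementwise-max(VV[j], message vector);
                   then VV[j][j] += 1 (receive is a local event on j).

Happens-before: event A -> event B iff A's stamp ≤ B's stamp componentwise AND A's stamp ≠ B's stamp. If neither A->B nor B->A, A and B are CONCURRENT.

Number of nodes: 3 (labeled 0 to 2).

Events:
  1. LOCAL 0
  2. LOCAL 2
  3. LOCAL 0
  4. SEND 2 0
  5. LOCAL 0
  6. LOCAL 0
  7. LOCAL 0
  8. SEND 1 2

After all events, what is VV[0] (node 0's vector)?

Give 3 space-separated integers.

Answer: 6 0 2

Derivation:
Initial: VV[0]=[0, 0, 0]
Initial: VV[1]=[0, 0, 0]
Initial: VV[2]=[0, 0, 0]
Event 1: LOCAL 0: VV[0][0]++ -> VV[0]=[1, 0, 0]
Event 2: LOCAL 2: VV[2][2]++ -> VV[2]=[0, 0, 1]
Event 3: LOCAL 0: VV[0][0]++ -> VV[0]=[2, 0, 0]
Event 4: SEND 2->0: VV[2][2]++ -> VV[2]=[0, 0, 2], msg_vec=[0, 0, 2]; VV[0]=max(VV[0],msg_vec) then VV[0][0]++ -> VV[0]=[3, 0, 2]
Event 5: LOCAL 0: VV[0][0]++ -> VV[0]=[4, 0, 2]
Event 6: LOCAL 0: VV[0][0]++ -> VV[0]=[5, 0, 2]
Event 7: LOCAL 0: VV[0][0]++ -> VV[0]=[6, 0, 2]
Event 8: SEND 1->2: VV[1][1]++ -> VV[1]=[0, 1, 0], msg_vec=[0, 1, 0]; VV[2]=max(VV[2],msg_vec) then VV[2][2]++ -> VV[2]=[0, 1, 3]
Final vectors: VV[0]=[6, 0, 2]; VV[1]=[0, 1, 0]; VV[2]=[0, 1, 3]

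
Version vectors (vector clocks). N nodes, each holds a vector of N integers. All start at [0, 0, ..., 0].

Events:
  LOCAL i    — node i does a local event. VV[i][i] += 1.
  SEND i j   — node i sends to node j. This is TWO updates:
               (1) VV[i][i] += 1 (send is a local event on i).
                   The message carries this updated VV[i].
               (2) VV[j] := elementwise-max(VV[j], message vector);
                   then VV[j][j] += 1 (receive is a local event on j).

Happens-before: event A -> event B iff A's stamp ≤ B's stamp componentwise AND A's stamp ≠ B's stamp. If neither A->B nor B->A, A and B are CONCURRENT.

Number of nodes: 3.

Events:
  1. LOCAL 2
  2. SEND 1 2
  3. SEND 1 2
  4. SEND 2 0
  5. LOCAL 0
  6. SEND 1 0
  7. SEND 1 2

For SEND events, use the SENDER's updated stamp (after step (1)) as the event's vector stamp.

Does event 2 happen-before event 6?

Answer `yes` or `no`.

Answer: yes

Derivation:
Initial: VV[0]=[0, 0, 0]
Initial: VV[1]=[0, 0, 0]
Initial: VV[2]=[0, 0, 0]
Event 1: LOCAL 2: VV[2][2]++ -> VV[2]=[0, 0, 1]
Event 2: SEND 1->2: VV[1][1]++ -> VV[1]=[0, 1, 0], msg_vec=[0, 1, 0]; VV[2]=max(VV[2],msg_vec) then VV[2][2]++ -> VV[2]=[0, 1, 2]
Event 3: SEND 1->2: VV[1][1]++ -> VV[1]=[0, 2, 0], msg_vec=[0, 2, 0]; VV[2]=max(VV[2],msg_vec) then VV[2][2]++ -> VV[2]=[0, 2, 3]
Event 4: SEND 2->0: VV[2][2]++ -> VV[2]=[0, 2, 4], msg_vec=[0, 2, 4]; VV[0]=max(VV[0],msg_vec) then VV[0][0]++ -> VV[0]=[1, 2, 4]
Event 5: LOCAL 0: VV[0][0]++ -> VV[0]=[2, 2, 4]
Event 6: SEND 1->0: VV[1][1]++ -> VV[1]=[0, 3, 0], msg_vec=[0, 3, 0]; VV[0]=max(VV[0],msg_vec) then VV[0][0]++ -> VV[0]=[3, 3, 4]
Event 7: SEND 1->2: VV[1][1]++ -> VV[1]=[0, 4, 0], msg_vec=[0, 4, 0]; VV[2]=max(VV[2],msg_vec) then VV[2][2]++ -> VV[2]=[0, 4, 5]
Event 2 stamp: [0, 1, 0]
Event 6 stamp: [0, 3, 0]
[0, 1, 0] <= [0, 3, 0]? True. Equal? False. Happens-before: True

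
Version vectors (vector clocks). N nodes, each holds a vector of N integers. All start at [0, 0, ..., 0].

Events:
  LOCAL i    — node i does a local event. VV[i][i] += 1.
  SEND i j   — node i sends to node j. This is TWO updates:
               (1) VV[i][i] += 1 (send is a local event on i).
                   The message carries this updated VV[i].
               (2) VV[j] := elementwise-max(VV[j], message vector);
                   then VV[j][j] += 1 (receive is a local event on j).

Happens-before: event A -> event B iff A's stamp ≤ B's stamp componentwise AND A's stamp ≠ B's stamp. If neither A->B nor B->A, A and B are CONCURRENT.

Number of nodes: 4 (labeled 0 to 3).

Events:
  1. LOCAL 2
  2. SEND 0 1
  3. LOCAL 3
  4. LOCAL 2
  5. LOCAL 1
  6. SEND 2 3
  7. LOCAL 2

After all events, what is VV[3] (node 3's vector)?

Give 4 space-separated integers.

Answer: 0 0 3 2

Derivation:
Initial: VV[0]=[0, 0, 0, 0]
Initial: VV[1]=[0, 0, 0, 0]
Initial: VV[2]=[0, 0, 0, 0]
Initial: VV[3]=[0, 0, 0, 0]
Event 1: LOCAL 2: VV[2][2]++ -> VV[2]=[0, 0, 1, 0]
Event 2: SEND 0->1: VV[0][0]++ -> VV[0]=[1, 0, 0, 0], msg_vec=[1, 0, 0, 0]; VV[1]=max(VV[1],msg_vec) then VV[1][1]++ -> VV[1]=[1, 1, 0, 0]
Event 3: LOCAL 3: VV[3][3]++ -> VV[3]=[0, 0, 0, 1]
Event 4: LOCAL 2: VV[2][2]++ -> VV[2]=[0, 0, 2, 0]
Event 5: LOCAL 1: VV[1][1]++ -> VV[1]=[1, 2, 0, 0]
Event 6: SEND 2->3: VV[2][2]++ -> VV[2]=[0, 0, 3, 0], msg_vec=[0, 0, 3, 0]; VV[3]=max(VV[3],msg_vec) then VV[3][3]++ -> VV[3]=[0, 0, 3, 2]
Event 7: LOCAL 2: VV[2][2]++ -> VV[2]=[0, 0, 4, 0]
Final vectors: VV[0]=[1, 0, 0, 0]; VV[1]=[1, 2, 0, 0]; VV[2]=[0, 0, 4, 0]; VV[3]=[0, 0, 3, 2]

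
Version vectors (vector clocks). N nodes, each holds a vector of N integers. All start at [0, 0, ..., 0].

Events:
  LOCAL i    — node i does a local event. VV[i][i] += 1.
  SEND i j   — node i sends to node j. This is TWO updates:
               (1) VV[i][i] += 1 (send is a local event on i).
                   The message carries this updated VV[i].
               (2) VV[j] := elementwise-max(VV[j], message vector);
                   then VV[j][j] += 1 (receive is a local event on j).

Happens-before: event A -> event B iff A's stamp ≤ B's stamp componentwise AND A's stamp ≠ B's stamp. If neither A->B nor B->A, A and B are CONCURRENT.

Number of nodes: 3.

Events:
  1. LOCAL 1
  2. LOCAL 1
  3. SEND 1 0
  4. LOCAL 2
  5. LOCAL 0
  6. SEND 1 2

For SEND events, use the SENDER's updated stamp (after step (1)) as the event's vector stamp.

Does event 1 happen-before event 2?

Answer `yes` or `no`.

Answer: yes

Derivation:
Initial: VV[0]=[0, 0, 0]
Initial: VV[1]=[0, 0, 0]
Initial: VV[2]=[0, 0, 0]
Event 1: LOCAL 1: VV[1][1]++ -> VV[1]=[0, 1, 0]
Event 2: LOCAL 1: VV[1][1]++ -> VV[1]=[0, 2, 0]
Event 3: SEND 1->0: VV[1][1]++ -> VV[1]=[0, 3, 0], msg_vec=[0, 3, 0]; VV[0]=max(VV[0],msg_vec) then VV[0][0]++ -> VV[0]=[1, 3, 0]
Event 4: LOCAL 2: VV[2][2]++ -> VV[2]=[0, 0, 1]
Event 5: LOCAL 0: VV[0][0]++ -> VV[0]=[2, 3, 0]
Event 6: SEND 1->2: VV[1][1]++ -> VV[1]=[0, 4, 0], msg_vec=[0, 4, 0]; VV[2]=max(VV[2],msg_vec) then VV[2][2]++ -> VV[2]=[0, 4, 2]
Event 1 stamp: [0, 1, 0]
Event 2 stamp: [0, 2, 0]
[0, 1, 0] <= [0, 2, 0]? True. Equal? False. Happens-before: True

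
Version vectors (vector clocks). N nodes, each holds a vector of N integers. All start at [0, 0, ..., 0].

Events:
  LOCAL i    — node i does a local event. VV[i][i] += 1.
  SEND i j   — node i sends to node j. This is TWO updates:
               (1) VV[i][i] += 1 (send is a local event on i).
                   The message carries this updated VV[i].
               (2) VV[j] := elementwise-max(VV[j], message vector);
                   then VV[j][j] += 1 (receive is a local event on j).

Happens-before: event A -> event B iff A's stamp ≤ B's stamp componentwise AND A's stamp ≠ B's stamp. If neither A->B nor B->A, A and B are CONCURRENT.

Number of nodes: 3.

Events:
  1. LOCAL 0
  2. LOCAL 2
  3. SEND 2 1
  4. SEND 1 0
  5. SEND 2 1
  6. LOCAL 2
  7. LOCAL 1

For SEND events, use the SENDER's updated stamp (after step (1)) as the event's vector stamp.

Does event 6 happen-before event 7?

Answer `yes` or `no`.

Answer: no

Derivation:
Initial: VV[0]=[0, 0, 0]
Initial: VV[1]=[0, 0, 0]
Initial: VV[2]=[0, 0, 0]
Event 1: LOCAL 0: VV[0][0]++ -> VV[0]=[1, 0, 0]
Event 2: LOCAL 2: VV[2][2]++ -> VV[2]=[0, 0, 1]
Event 3: SEND 2->1: VV[2][2]++ -> VV[2]=[0, 0, 2], msg_vec=[0, 0, 2]; VV[1]=max(VV[1],msg_vec) then VV[1][1]++ -> VV[1]=[0, 1, 2]
Event 4: SEND 1->0: VV[1][1]++ -> VV[1]=[0, 2, 2], msg_vec=[0, 2, 2]; VV[0]=max(VV[0],msg_vec) then VV[0][0]++ -> VV[0]=[2, 2, 2]
Event 5: SEND 2->1: VV[2][2]++ -> VV[2]=[0, 0, 3], msg_vec=[0, 0, 3]; VV[1]=max(VV[1],msg_vec) then VV[1][1]++ -> VV[1]=[0, 3, 3]
Event 6: LOCAL 2: VV[2][2]++ -> VV[2]=[0, 0, 4]
Event 7: LOCAL 1: VV[1][1]++ -> VV[1]=[0, 4, 3]
Event 6 stamp: [0, 0, 4]
Event 7 stamp: [0, 4, 3]
[0, 0, 4] <= [0, 4, 3]? False. Equal? False. Happens-before: False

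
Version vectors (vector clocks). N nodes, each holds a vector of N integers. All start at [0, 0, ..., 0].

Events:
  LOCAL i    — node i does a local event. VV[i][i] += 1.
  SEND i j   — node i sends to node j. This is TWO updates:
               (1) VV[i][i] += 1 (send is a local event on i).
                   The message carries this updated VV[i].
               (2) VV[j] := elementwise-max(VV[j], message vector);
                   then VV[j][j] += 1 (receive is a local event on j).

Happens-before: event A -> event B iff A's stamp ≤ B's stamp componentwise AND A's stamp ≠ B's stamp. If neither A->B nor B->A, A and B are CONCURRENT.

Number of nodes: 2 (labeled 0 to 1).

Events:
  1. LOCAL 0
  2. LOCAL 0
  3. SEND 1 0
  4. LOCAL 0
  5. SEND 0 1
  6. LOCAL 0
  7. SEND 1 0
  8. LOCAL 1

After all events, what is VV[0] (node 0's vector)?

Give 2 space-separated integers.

Initial: VV[0]=[0, 0]
Initial: VV[1]=[0, 0]
Event 1: LOCAL 0: VV[0][0]++ -> VV[0]=[1, 0]
Event 2: LOCAL 0: VV[0][0]++ -> VV[0]=[2, 0]
Event 3: SEND 1->0: VV[1][1]++ -> VV[1]=[0, 1], msg_vec=[0, 1]; VV[0]=max(VV[0],msg_vec) then VV[0][0]++ -> VV[0]=[3, 1]
Event 4: LOCAL 0: VV[0][0]++ -> VV[0]=[4, 1]
Event 5: SEND 0->1: VV[0][0]++ -> VV[0]=[5, 1], msg_vec=[5, 1]; VV[1]=max(VV[1],msg_vec) then VV[1][1]++ -> VV[1]=[5, 2]
Event 6: LOCAL 0: VV[0][0]++ -> VV[0]=[6, 1]
Event 7: SEND 1->0: VV[1][1]++ -> VV[1]=[5, 3], msg_vec=[5, 3]; VV[0]=max(VV[0],msg_vec) then VV[0][0]++ -> VV[0]=[7, 3]
Event 8: LOCAL 1: VV[1][1]++ -> VV[1]=[5, 4]
Final vectors: VV[0]=[7, 3]; VV[1]=[5, 4]

Answer: 7 3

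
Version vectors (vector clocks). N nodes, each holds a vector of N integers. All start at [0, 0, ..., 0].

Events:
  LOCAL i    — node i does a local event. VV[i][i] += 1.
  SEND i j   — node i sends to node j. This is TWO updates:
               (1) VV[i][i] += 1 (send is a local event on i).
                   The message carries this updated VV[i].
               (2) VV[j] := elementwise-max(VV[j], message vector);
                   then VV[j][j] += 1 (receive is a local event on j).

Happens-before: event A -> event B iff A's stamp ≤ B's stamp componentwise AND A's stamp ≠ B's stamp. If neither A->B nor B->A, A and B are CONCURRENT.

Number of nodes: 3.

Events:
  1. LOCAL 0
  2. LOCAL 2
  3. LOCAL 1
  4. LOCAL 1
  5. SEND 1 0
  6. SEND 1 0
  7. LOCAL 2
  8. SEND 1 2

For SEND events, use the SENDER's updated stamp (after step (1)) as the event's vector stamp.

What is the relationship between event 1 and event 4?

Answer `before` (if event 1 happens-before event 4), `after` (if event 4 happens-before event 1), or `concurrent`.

Answer: concurrent

Derivation:
Initial: VV[0]=[0, 0, 0]
Initial: VV[1]=[0, 0, 0]
Initial: VV[2]=[0, 0, 0]
Event 1: LOCAL 0: VV[0][0]++ -> VV[0]=[1, 0, 0]
Event 2: LOCAL 2: VV[2][2]++ -> VV[2]=[0, 0, 1]
Event 3: LOCAL 1: VV[1][1]++ -> VV[1]=[0, 1, 0]
Event 4: LOCAL 1: VV[1][1]++ -> VV[1]=[0, 2, 0]
Event 5: SEND 1->0: VV[1][1]++ -> VV[1]=[0, 3, 0], msg_vec=[0, 3, 0]; VV[0]=max(VV[0],msg_vec) then VV[0][0]++ -> VV[0]=[2, 3, 0]
Event 6: SEND 1->0: VV[1][1]++ -> VV[1]=[0, 4, 0], msg_vec=[0, 4, 0]; VV[0]=max(VV[0],msg_vec) then VV[0][0]++ -> VV[0]=[3, 4, 0]
Event 7: LOCAL 2: VV[2][2]++ -> VV[2]=[0, 0, 2]
Event 8: SEND 1->2: VV[1][1]++ -> VV[1]=[0, 5, 0], msg_vec=[0, 5, 0]; VV[2]=max(VV[2],msg_vec) then VV[2][2]++ -> VV[2]=[0, 5, 3]
Event 1 stamp: [1, 0, 0]
Event 4 stamp: [0, 2, 0]
[1, 0, 0] <= [0, 2, 0]? False
[0, 2, 0] <= [1, 0, 0]? False
Relation: concurrent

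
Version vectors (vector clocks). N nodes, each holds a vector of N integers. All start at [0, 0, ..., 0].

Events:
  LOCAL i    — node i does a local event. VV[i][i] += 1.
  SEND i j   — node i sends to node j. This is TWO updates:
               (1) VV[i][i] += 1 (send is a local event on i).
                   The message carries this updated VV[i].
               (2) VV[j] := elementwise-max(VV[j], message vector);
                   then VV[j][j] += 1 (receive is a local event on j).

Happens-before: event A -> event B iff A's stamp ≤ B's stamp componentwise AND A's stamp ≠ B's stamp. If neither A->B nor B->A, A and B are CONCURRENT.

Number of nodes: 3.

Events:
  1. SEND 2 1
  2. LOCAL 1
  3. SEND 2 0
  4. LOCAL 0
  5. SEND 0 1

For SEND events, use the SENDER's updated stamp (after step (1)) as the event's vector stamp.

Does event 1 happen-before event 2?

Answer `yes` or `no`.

Answer: yes

Derivation:
Initial: VV[0]=[0, 0, 0]
Initial: VV[1]=[0, 0, 0]
Initial: VV[2]=[0, 0, 0]
Event 1: SEND 2->1: VV[2][2]++ -> VV[2]=[0, 0, 1], msg_vec=[0, 0, 1]; VV[1]=max(VV[1],msg_vec) then VV[1][1]++ -> VV[1]=[0, 1, 1]
Event 2: LOCAL 1: VV[1][1]++ -> VV[1]=[0, 2, 1]
Event 3: SEND 2->0: VV[2][2]++ -> VV[2]=[0, 0, 2], msg_vec=[0, 0, 2]; VV[0]=max(VV[0],msg_vec) then VV[0][0]++ -> VV[0]=[1, 0, 2]
Event 4: LOCAL 0: VV[0][0]++ -> VV[0]=[2, 0, 2]
Event 5: SEND 0->1: VV[0][0]++ -> VV[0]=[3, 0, 2], msg_vec=[3, 0, 2]; VV[1]=max(VV[1],msg_vec) then VV[1][1]++ -> VV[1]=[3, 3, 2]
Event 1 stamp: [0, 0, 1]
Event 2 stamp: [0, 2, 1]
[0, 0, 1] <= [0, 2, 1]? True. Equal? False. Happens-before: True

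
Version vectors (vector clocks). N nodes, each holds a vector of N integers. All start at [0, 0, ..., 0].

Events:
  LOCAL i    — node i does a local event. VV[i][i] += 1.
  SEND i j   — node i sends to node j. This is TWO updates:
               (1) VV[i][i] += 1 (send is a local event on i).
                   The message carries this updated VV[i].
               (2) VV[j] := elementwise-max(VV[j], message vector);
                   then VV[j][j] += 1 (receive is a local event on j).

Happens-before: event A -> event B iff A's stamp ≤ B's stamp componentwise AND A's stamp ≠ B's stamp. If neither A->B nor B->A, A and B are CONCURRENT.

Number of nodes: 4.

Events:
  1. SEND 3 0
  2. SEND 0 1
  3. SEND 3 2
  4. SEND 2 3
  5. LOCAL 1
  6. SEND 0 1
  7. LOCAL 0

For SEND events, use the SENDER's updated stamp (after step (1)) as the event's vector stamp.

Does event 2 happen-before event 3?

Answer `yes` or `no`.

Initial: VV[0]=[0, 0, 0, 0]
Initial: VV[1]=[0, 0, 0, 0]
Initial: VV[2]=[0, 0, 0, 0]
Initial: VV[3]=[0, 0, 0, 0]
Event 1: SEND 3->0: VV[3][3]++ -> VV[3]=[0, 0, 0, 1], msg_vec=[0, 0, 0, 1]; VV[0]=max(VV[0],msg_vec) then VV[0][0]++ -> VV[0]=[1, 0, 0, 1]
Event 2: SEND 0->1: VV[0][0]++ -> VV[0]=[2, 0, 0, 1], msg_vec=[2, 0, 0, 1]; VV[1]=max(VV[1],msg_vec) then VV[1][1]++ -> VV[1]=[2, 1, 0, 1]
Event 3: SEND 3->2: VV[3][3]++ -> VV[3]=[0, 0, 0, 2], msg_vec=[0, 0, 0, 2]; VV[2]=max(VV[2],msg_vec) then VV[2][2]++ -> VV[2]=[0, 0, 1, 2]
Event 4: SEND 2->3: VV[2][2]++ -> VV[2]=[0, 0, 2, 2], msg_vec=[0, 0, 2, 2]; VV[3]=max(VV[3],msg_vec) then VV[3][3]++ -> VV[3]=[0, 0, 2, 3]
Event 5: LOCAL 1: VV[1][1]++ -> VV[1]=[2, 2, 0, 1]
Event 6: SEND 0->1: VV[0][0]++ -> VV[0]=[3, 0, 0, 1], msg_vec=[3, 0, 0, 1]; VV[1]=max(VV[1],msg_vec) then VV[1][1]++ -> VV[1]=[3, 3, 0, 1]
Event 7: LOCAL 0: VV[0][0]++ -> VV[0]=[4, 0, 0, 1]
Event 2 stamp: [2, 0, 0, 1]
Event 3 stamp: [0, 0, 0, 2]
[2, 0, 0, 1] <= [0, 0, 0, 2]? False. Equal? False. Happens-before: False

Answer: no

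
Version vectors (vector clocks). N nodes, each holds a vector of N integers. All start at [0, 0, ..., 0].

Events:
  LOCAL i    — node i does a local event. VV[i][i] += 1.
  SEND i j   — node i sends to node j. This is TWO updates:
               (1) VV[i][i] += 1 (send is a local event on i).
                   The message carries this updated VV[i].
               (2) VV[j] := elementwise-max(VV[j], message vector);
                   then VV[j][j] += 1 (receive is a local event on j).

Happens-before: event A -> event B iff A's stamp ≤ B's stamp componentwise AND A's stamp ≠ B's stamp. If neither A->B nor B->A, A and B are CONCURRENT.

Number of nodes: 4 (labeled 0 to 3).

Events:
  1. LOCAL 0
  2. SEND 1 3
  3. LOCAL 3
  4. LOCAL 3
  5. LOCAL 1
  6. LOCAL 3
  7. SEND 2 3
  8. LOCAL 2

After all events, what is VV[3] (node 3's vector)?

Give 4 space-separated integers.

Answer: 0 1 1 5

Derivation:
Initial: VV[0]=[0, 0, 0, 0]
Initial: VV[1]=[0, 0, 0, 0]
Initial: VV[2]=[0, 0, 0, 0]
Initial: VV[3]=[0, 0, 0, 0]
Event 1: LOCAL 0: VV[0][0]++ -> VV[0]=[1, 0, 0, 0]
Event 2: SEND 1->3: VV[1][1]++ -> VV[1]=[0, 1, 0, 0], msg_vec=[0, 1, 0, 0]; VV[3]=max(VV[3],msg_vec) then VV[3][3]++ -> VV[3]=[0, 1, 0, 1]
Event 3: LOCAL 3: VV[3][3]++ -> VV[3]=[0, 1, 0, 2]
Event 4: LOCAL 3: VV[3][3]++ -> VV[3]=[0, 1, 0, 3]
Event 5: LOCAL 1: VV[1][1]++ -> VV[1]=[0, 2, 0, 0]
Event 6: LOCAL 3: VV[3][3]++ -> VV[3]=[0, 1, 0, 4]
Event 7: SEND 2->3: VV[2][2]++ -> VV[2]=[0, 0, 1, 0], msg_vec=[0, 0, 1, 0]; VV[3]=max(VV[3],msg_vec) then VV[3][3]++ -> VV[3]=[0, 1, 1, 5]
Event 8: LOCAL 2: VV[2][2]++ -> VV[2]=[0, 0, 2, 0]
Final vectors: VV[0]=[1, 0, 0, 0]; VV[1]=[0, 2, 0, 0]; VV[2]=[0, 0, 2, 0]; VV[3]=[0, 1, 1, 5]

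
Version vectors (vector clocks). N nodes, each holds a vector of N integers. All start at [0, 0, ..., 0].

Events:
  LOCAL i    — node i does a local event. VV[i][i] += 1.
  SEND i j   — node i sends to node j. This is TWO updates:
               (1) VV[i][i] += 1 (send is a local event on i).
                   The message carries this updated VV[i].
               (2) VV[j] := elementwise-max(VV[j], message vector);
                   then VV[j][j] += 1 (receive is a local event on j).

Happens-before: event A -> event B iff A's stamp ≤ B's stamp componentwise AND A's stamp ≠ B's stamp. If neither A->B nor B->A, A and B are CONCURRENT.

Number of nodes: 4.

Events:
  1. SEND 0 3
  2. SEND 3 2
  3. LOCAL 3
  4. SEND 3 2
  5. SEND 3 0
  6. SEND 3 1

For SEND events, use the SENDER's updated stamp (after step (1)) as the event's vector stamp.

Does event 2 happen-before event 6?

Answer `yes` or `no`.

Initial: VV[0]=[0, 0, 0, 0]
Initial: VV[1]=[0, 0, 0, 0]
Initial: VV[2]=[0, 0, 0, 0]
Initial: VV[3]=[0, 0, 0, 0]
Event 1: SEND 0->3: VV[0][0]++ -> VV[0]=[1, 0, 0, 0], msg_vec=[1, 0, 0, 0]; VV[3]=max(VV[3],msg_vec) then VV[3][3]++ -> VV[3]=[1, 0, 0, 1]
Event 2: SEND 3->2: VV[3][3]++ -> VV[3]=[1, 0, 0, 2], msg_vec=[1, 0, 0, 2]; VV[2]=max(VV[2],msg_vec) then VV[2][2]++ -> VV[2]=[1, 0, 1, 2]
Event 3: LOCAL 3: VV[3][3]++ -> VV[3]=[1, 0, 0, 3]
Event 4: SEND 3->2: VV[3][3]++ -> VV[3]=[1, 0, 0, 4], msg_vec=[1, 0, 0, 4]; VV[2]=max(VV[2],msg_vec) then VV[2][2]++ -> VV[2]=[1, 0, 2, 4]
Event 5: SEND 3->0: VV[3][3]++ -> VV[3]=[1, 0, 0, 5], msg_vec=[1, 0, 0, 5]; VV[0]=max(VV[0],msg_vec) then VV[0][0]++ -> VV[0]=[2, 0, 0, 5]
Event 6: SEND 3->1: VV[3][3]++ -> VV[3]=[1, 0, 0, 6], msg_vec=[1, 0, 0, 6]; VV[1]=max(VV[1],msg_vec) then VV[1][1]++ -> VV[1]=[1, 1, 0, 6]
Event 2 stamp: [1, 0, 0, 2]
Event 6 stamp: [1, 0, 0, 6]
[1, 0, 0, 2] <= [1, 0, 0, 6]? True. Equal? False. Happens-before: True

Answer: yes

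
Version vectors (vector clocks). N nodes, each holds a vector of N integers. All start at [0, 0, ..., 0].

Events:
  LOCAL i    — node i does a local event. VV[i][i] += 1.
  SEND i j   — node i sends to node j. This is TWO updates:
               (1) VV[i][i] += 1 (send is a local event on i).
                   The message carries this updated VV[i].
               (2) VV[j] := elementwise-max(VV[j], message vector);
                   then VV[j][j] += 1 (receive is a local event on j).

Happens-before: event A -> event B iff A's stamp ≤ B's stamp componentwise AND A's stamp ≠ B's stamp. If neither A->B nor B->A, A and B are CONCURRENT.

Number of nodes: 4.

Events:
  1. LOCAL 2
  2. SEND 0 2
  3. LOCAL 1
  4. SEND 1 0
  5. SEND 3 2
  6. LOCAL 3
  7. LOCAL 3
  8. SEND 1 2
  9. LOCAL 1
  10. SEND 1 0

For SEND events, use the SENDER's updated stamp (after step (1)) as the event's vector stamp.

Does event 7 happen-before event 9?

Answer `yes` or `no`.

Initial: VV[0]=[0, 0, 0, 0]
Initial: VV[1]=[0, 0, 0, 0]
Initial: VV[2]=[0, 0, 0, 0]
Initial: VV[3]=[0, 0, 0, 0]
Event 1: LOCAL 2: VV[2][2]++ -> VV[2]=[0, 0, 1, 0]
Event 2: SEND 0->2: VV[0][0]++ -> VV[0]=[1, 0, 0, 0], msg_vec=[1, 0, 0, 0]; VV[2]=max(VV[2],msg_vec) then VV[2][2]++ -> VV[2]=[1, 0, 2, 0]
Event 3: LOCAL 1: VV[1][1]++ -> VV[1]=[0, 1, 0, 0]
Event 4: SEND 1->0: VV[1][1]++ -> VV[1]=[0, 2, 0, 0], msg_vec=[0, 2, 0, 0]; VV[0]=max(VV[0],msg_vec) then VV[0][0]++ -> VV[0]=[2, 2, 0, 0]
Event 5: SEND 3->2: VV[3][3]++ -> VV[3]=[0, 0, 0, 1], msg_vec=[0, 0, 0, 1]; VV[2]=max(VV[2],msg_vec) then VV[2][2]++ -> VV[2]=[1, 0, 3, 1]
Event 6: LOCAL 3: VV[3][3]++ -> VV[3]=[0, 0, 0, 2]
Event 7: LOCAL 3: VV[3][3]++ -> VV[3]=[0, 0, 0, 3]
Event 8: SEND 1->2: VV[1][1]++ -> VV[1]=[0, 3, 0, 0], msg_vec=[0, 3, 0, 0]; VV[2]=max(VV[2],msg_vec) then VV[2][2]++ -> VV[2]=[1, 3, 4, 1]
Event 9: LOCAL 1: VV[1][1]++ -> VV[1]=[0, 4, 0, 0]
Event 10: SEND 1->0: VV[1][1]++ -> VV[1]=[0, 5, 0, 0], msg_vec=[0, 5, 0, 0]; VV[0]=max(VV[0],msg_vec) then VV[0][0]++ -> VV[0]=[3, 5, 0, 0]
Event 7 stamp: [0, 0, 0, 3]
Event 9 stamp: [0, 4, 0, 0]
[0, 0, 0, 3] <= [0, 4, 0, 0]? False. Equal? False. Happens-before: False

Answer: no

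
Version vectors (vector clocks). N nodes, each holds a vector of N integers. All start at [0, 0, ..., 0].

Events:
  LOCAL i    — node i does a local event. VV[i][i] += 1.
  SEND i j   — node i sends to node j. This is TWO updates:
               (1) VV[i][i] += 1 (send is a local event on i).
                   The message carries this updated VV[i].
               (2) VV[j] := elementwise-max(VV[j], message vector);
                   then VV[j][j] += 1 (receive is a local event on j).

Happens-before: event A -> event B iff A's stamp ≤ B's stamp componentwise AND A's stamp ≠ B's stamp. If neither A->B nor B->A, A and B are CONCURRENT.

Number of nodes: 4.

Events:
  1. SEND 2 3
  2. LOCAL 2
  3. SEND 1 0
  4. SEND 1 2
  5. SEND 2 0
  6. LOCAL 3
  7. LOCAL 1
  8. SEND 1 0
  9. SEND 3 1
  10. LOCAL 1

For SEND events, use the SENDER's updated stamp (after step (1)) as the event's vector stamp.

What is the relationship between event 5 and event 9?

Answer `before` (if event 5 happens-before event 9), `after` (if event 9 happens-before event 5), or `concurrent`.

Initial: VV[0]=[0, 0, 0, 0]
Initial: VV[1]=[0, 0, 0, 0]
Initial: VV[2]=[0, 0, 0, 0]
Initial: VV[3]=[0, 0, 0, 0]
Event 1: SEND 2->3: VV[2][2]++ -> VV[2]=[0, 0, 1, 0], msg_vec=[0, 0, 1, 0]; VV[3]=max(VV[3],msg_vec) then VV[3][3]++ -> VV[3]=[0, 0, 1, 1]
Event 2: LOCAL 2: VV[2][2]++ -> VV[2]=[0, 0, 2, 0]
Event 3: SEND 1->0: VV[1][1]++ -> VV[1]=[0, 1, 0, 0], msg_vec=[0, 1, 0, 0]; VV[0]=max(VV[0],msg_vec) then VV[0][0]++ -> VV[0]=[1, 1, 0, 0]
Event 4: SEND 1->2: VV[1][1]++ -> VV[1]=[0, 2, 0, 0], msg_vec=[0, 2, 0, 0]; VV[2]=max(VV[2],msg_vec) then VV[2][2]++ -> VV[2]=[0, 2, 3, 0]
Event 5: SEND 2->0: VV[2][2]++ -> VV[2]=[0, 2, 4, 0], msg_vec=[0, 2, 4, 0]; VV[0]=max(VV[0],msg_vec) then VV[0][0]++ -> VV[0]=[2, 2, 4, 0]
Event 6: LOCAL 3: VV[3][3]++ -> VV[3]=[0, 0, 1, 2]
Event 7: LOCAL 1: VV[1][1]++ -> VV[1]=[0, 3, 0, 0]
Event 8: SEND 1->0: VV[1][1]++ -> VV[1]=[0, 4, 0, 0], msg_vec=[0, 4, 0, 0]; VV[0]=max(VV[0],msg_vec) then VV[0][0]++ -> VV[0]=[3, 4, 4, 0]
Event 9: SEND 3->1: VV[3][3]++ -> VV[3]=[0, 0, 1, 3], msg_vec=[0, 0, 1, 3]; VV[1]=max(VV[1],msg_vec) then VV[1][1]++ -> VV[1]=[0, 5, 1, 3]
Event 10: LOCAL 1: VV[1][1]++ -> VV[1]=[0, 6, 1, 3]
Event 5 stamp: [0, 2, 4, 0]
Event 9 stamp: [0, 0, 1, 3]
[0, 2, 4, 0] <= [0, 0, 1, 3]? False
[0, 0, 1, 3] <= [0, 2, 4, 0]? False
Relation: concurrent

Answer: concurrent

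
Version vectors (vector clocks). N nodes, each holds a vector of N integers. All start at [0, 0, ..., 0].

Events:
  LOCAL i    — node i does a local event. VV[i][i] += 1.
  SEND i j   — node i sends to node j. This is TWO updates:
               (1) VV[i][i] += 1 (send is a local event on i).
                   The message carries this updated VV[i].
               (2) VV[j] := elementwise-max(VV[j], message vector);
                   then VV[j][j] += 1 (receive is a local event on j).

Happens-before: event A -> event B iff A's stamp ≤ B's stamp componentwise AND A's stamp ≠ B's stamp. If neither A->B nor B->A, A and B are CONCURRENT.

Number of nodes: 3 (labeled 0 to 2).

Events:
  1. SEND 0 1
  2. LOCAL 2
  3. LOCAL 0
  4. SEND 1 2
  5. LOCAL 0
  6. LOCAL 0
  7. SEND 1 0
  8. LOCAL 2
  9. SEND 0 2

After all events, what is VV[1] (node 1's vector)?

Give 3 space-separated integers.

Initial: VV[0]=[0, 0, 0]
Initial: VV[1]=[0, 0, 0]
Initial: VV[2]=[0, 0, 0]
Event 1: SEND 0->1: VV[0][0]++ -> VV[0]=[1, 0, 0], msg_vec=[1, 0, 0]; VV[1]=max(VV[1],msg_vec) then VV[1][1]++ -> VV[1]=[1, 1, 0]
Event 2: LOCAL 2: VV[2][2]++ -> VV[2]=[0, 0, 1]
Event 3: LOCAL 0: VV[0][0]++ -> VV[0]=[2, 0, 0]
Event 4: SEND 1->2: VV[1][1]++ -> VV[1]=[1, 2, 0], msg_vec=[1, 2, 0]; VV[2]=max(VV[2],msg_vec) then VV[2][2]++ -> VV[2]=[1, 2, 2]
Event 5: LOCAL 0: VV[0][0]++ -> VV[0]=[3, 0, 0]
Event 6: LOCAL 0: VV[0][0]++ -> VV[0]=[4, 0, 0]
Event 7: SEND 1->0: VV[1][1]++ -> VV[1]=[1, 3, 0], msg_vec=[1, 3, 0]; VV[0]=max(VV[0],msg_vec) then VV[0][0]++ -> VV[0]=[5, 3, 0]
Event 8: LOCAL 2: VV[2][2]++ -> VV[2]=[1, 2, 3]
Event 9: SEND 0->2: VV[0][0]++ -> VV[0]=[6, 3, 0], msg_vec=[6, 3, 0]; VV[2]=max(VV[2],msg_vec) then VV[2][2]++ -> VV[2]=[6, 3, 4]
Final vectors: VV[0]=[6, 3, 0]; VV[1]=[1, 3, 0]; VV[2]=[6, 3, 4]

Answer: 1 3 0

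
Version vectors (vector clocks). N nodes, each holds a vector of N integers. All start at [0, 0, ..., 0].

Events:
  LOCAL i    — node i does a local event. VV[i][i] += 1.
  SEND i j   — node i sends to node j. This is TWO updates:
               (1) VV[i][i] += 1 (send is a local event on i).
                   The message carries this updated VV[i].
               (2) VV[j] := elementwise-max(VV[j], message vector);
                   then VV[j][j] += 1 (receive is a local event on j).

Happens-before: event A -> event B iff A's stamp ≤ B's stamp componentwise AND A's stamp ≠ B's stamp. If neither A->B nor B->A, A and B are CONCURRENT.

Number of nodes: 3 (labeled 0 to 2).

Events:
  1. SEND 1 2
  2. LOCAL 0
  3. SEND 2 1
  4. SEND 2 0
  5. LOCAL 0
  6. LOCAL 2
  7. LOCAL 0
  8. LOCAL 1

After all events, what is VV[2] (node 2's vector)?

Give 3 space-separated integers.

Initial: VV[0]=[0, 0, 0]
Initial: VV[1]=[0, 0, 0]
Initial: VV[2]=[0, 0, 0]
Event 1: SEND 1->2: VV[1][1]++ -> VV[1]=[0, 1, 0], msg_vec=[0, 1, 0]; VV[2]=max(VV[2],msg_vec) then VV[2][2]++ -> VV[2]=[0, 1, 1]
Event 2: LOCAL 0: VV[0][0]++ -> VV[0]=[1, 0, 0]
Event 3: SEND 2->1: VV[2][2]++ -> VV[2]=[0, 1, 2], msg_vec=[0, 1, 2]; VV[1]=max(VV[1],msg_vec) then VV[1][1]++ -> VV[1]=[0, 2, 2]
Event 4: SEND 2->0: VV[2][2]++ -> VV[2]=[0, 1, 3], msg_vec=[0, 1, 3]; VV[0]=max(VV[0],msg_vec) then VV[0][0]++ -> VV[0]=[2, 1, 3]
Event 5: LOCAL 0: VV[0][0]++ -> VV[0]=[3, 1, 3]
Event 6: LOCAL 2: VV[2][2]++ -> VV[2]=[0, 1, 4]
Event 7: LOCAL 0: VV[0][0]++ -> VV[0]=[4, 1, 3]
Event 8: LOCAL 1: VV[1][1]++ -> VV[1]=[0, 3, 2]
Final vectors: VV[0]=[4, 1, 3]; VV[1]=[0, 3, 2]; VV[2]=[0, 1, 4]

Answer: 0 1 4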